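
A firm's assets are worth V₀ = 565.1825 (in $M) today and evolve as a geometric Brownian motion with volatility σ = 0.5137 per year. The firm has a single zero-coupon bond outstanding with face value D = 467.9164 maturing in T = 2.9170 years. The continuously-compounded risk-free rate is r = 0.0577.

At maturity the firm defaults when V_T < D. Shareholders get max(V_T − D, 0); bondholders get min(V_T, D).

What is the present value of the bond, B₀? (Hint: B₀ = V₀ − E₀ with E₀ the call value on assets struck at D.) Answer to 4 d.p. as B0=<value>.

d₁ = [ln(V₀/D) + (r + σ²/2)T] / (σ√T)
   = [ln(565.1825/467.9164) + (0.0577 + 0.5·0.5137²)·2.9170] / (0.5137·√2.9170)
   = [0.188859 + 0.553191] / 0.877360 = 0.845776
d₂ = d₁ − σ√T = 0.845776 − 0.877360 = -0.031584
N(d₁) = 0.801161,  N(d₂) = 0.487402,  e^(−rT) = 0.845091
E₀ = V₀·N(d₁) − D·e^(−rT)·N(d₂)
   = 565.1825·0.801161 − 467.9164·0.845091·0.487402 = 260.067950
B₀ = V₀ − E₀ = 565.1825 − 260.067950 = 305.114550

B0=305.1146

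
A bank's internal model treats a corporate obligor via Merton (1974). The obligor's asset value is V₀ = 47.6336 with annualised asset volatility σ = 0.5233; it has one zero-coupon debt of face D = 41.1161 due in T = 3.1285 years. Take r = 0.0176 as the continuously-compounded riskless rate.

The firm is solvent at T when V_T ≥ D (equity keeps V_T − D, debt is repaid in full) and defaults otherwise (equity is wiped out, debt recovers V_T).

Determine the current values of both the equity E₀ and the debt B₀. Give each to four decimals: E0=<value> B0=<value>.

d₁ = [ln(V₀/D) + (r + σ²/2)T] / (σ√T)
   = [ln(47.6336/41.1161) + (0.0176 + 0.5·0.5233²)·3.1285] / (0.5233·√3.1285)
   = [0.147139 + 0.483420] / 0.925590 = 0.681251
d₂ = d₁ − σ√T = 0.681251 − 0.925590 = -0.244340
N(d₁) = 0.752144,  N(d₂) = 0.403484,  e^(−rT) = 0.946427
E₀ = V₀·N(d₁) − D·e^(−rT)·N(d₂)
   = 47.6336·0.752144 − 41.1161·0.946427·0.403484 = 20.126383
B₀ = V₀ − E₀ = 47.6336 − 20.126383 = 27.507217

E0=20.1264 B0=27.5072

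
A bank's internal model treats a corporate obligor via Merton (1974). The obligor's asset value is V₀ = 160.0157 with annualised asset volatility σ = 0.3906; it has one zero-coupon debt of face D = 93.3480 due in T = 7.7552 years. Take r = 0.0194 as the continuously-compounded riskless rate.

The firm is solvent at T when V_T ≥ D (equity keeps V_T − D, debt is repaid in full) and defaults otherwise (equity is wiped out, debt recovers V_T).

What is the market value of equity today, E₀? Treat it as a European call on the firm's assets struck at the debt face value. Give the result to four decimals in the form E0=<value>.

d₁ = [ln(V₀/D) + (r + σ²/2)T] / (σ√T)
   = [ln(160.0157/93.3480) + (0.0194 + 0.5·0.3906²)·7.7552] / (0.3906·√7.7552)
   = [0.538937 + 0.742050] / 1.087749 = 1.177650
d₂ = d₁ − σ√T = 1.177650 − 1.087749 = 0.089901
N(d₁) = 0.880532,  N(d₂) = 0.535817,  e^(−rT) = 0.860320
E₀ = V₀·N(d₁) − D·e^(−rT)·N(d₂)
   = 160.0157·0.880532 − 93.3480·0.860320·0.535817 = 97.867922

E0=97.8679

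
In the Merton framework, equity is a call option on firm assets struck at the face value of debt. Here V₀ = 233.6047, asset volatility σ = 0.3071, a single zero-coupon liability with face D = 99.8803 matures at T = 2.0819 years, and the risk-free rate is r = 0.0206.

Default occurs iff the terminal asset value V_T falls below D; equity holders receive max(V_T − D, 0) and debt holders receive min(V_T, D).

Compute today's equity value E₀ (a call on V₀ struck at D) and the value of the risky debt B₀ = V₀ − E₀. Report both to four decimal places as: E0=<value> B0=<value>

E0=138.4484 B0=95.1563

d₁ = [ln(V₀/D) + (r + σ²/2)T] / (σ√T)
   = [ln(233.6047/99.8803) + (0.0206 + 0.5·0.3071²)·2.0819] / (0.3071·√2.0819)
   = [0.849658 + 0.141060] / 0.443108 = 2.235837
d₂ = d₁ − σ√T = 2.235837 − 0.443108 = 1.792728
N(d₁) = 0.987319,  N(d₂) = 0.963492,  e^(−rT) = 0.958020
E₀ = V₀·N(d₁) − D·e^(−rT)·N(d₂)
   = 233.6047·0.987319 − 99.8803·0.958020·0.963492 = 138.448396
B₀ = V₀ − E₀ = 233.6047 − 138.448396 = 95.156304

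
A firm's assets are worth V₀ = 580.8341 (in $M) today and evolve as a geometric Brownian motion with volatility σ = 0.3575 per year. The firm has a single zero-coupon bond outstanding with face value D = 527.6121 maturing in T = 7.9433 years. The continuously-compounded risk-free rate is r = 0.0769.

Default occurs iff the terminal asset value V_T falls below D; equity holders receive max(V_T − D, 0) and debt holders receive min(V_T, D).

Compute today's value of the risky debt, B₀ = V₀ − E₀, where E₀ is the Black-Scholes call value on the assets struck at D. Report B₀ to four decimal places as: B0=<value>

B0=231.9077

d₁ = [ln(V₀/D) + (r + σ²/2)T] / (σ√T)
   = [ln(580.8341/527.6121) + (0.0769 + 0.5·0.3575²)·7.9433] / (0.3575·√7.9433)
   = [0.096104 + 1.118441] / 1.007573 = 1.205417
d₂ = d₁ − σ√T = 1.205417 − 1.007573 = 0.197844
N(d₁) = 0.885979,  N(d₂) = 0.578416,  e^(−rT) = 0.542895
E₀ = V₀·N(d₁) − D·e^(−rT)·N(d₂)
   = 580.8341·0.885979 − 527.6121·0.542895·0.578416 = 348.926350
B₀ = V₀ − E₀ = 580.8341 − 348.926350 = 231.907750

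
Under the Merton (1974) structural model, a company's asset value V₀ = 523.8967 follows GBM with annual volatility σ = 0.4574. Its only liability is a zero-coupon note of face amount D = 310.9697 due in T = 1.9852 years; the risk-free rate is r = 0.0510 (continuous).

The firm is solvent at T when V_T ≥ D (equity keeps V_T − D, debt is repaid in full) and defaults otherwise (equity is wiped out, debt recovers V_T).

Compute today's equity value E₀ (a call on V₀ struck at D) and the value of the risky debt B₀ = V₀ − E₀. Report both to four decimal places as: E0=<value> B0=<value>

d₁ = [ln(V₀/D) + (r + σ²/2)T] / (σ√T)
   = [ln(523.8967/310.9697) + (0.0510 + 0.5·0.4574²)·1.9852] / (0.4574·√1.9852)
   = [0.521599 + 0.308912] / 0.644463 = 1.288686
d₂ = d₁ − σ√T = 1.288686 − 0.644463 = 0.644222
N(d₁) = 0.901246,  N(d₂) = 0.740284,  e^(−rT) = 0.903711
E₀ = V₀·N(d₁) − D·e^(−rT)·N(d₂)
   = 523.8967·0.901246 − 310.9697·0.903711·0.740284 = 264.120180
B₀ = V₀ − E₀ = 523.8967 − 264.120180 = 259.776520

E0=264.1202 B0=259.7765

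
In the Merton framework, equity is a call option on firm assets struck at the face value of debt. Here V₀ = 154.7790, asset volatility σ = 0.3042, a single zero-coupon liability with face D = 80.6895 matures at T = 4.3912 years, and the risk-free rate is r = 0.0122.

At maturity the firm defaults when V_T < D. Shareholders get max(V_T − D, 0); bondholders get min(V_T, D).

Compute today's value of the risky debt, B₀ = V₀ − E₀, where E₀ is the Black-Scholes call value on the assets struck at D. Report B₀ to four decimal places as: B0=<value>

B0=71.9305

d₁ = [ln(V₀/D) + (r + σ²/2)T] / (σ√T)
   = [ln(154.7790/80.6895) + (0.0122 + 0.5·0.3042²)·4.3912] / (0.3042·√4.3912)
   = [0.651390 + 0.256748] / 0.637457 = 1.424627
d₂ = d₁ − σ√T = 1.424627 − 0.637457 = 0.787170
N(d₁) = 0.922867,  N(d₂) = 0.784409,  e^(−rT) = 0.947837
E₀ = V₀·N(d₁) − D·e^(−rT)·N(d₂)
   = 154.7790·0.922867 − 80.6895·0.947837·0.784409 = 82.848523
B₀ = V₀ − E₀ = 154.7790 − 82.848523 = 71.930477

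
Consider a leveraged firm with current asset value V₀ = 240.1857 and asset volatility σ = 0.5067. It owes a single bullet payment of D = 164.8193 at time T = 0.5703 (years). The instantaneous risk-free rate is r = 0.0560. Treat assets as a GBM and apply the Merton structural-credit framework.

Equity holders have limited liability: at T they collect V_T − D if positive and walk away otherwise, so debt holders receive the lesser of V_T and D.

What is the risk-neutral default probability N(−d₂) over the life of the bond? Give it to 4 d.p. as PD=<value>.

d₁ = [ln(V₀/D) + (r + σ²/2)T] / (σ√T)
   = [ln(240.1857/164.8193) + (0.0560 + 0.5·0.5067²)·0.5703] / (0.5067·√0.5703)
   = [0.376563 + 0.105148] / 0.382651 = 1.258877
d₂ = d₁ − σ√T = 1.258877 − 0.382651 = 0.876226
risk-neutral PD = N(−d₂) = N(-0.876226) = 0.190454

PD=0.1905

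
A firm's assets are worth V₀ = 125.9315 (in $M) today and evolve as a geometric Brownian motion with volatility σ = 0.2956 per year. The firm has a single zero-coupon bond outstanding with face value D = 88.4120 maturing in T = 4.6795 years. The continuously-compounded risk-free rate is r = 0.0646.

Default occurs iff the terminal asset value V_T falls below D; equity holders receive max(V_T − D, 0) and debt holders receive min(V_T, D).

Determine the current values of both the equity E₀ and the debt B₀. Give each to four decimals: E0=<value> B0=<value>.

E0=65.0357 B0=60.8958

d₁ = [ln(V₀/D) + (r + σ²/2)T] / (σ√T)
   = [ln(125.9315/88.4120) + (0.0646 + 0.5·0.2956²)·4.6795] / (0.2956·√4.6795)
   = [0.353730 + 0.506742] / 0.639446 = 1.345651
d₂ = d₁ − σ√T = 1.345651 − 0.639446 = 0.706205
N(d₁) = 0.910793,  N(d₂) = 0.759970,  e^(−rT) = 0.739119
E₀ = V₀·N(d₁) − D·e^(−rT)·N(d₂)
   = 125.9315·0.910793 − 88.4120·0.739119·0.759970 = 65.035707
B₀ = V₀ − E₀ = 125.9315 − 65.035707 = 60.895793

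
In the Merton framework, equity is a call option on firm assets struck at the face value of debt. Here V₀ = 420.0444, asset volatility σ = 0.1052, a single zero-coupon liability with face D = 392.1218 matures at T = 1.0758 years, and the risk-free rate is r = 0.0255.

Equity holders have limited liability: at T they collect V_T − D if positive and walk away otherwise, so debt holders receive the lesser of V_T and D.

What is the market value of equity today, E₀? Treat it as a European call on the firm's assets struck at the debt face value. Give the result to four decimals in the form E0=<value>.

E0=43.0641

d₁ = [ln(V₀/D) + (r + σ²/2)T] / (σ√T)
   = [ln(420.0444/392.1218) + (0.0255 + 0.5·0.1052²)·1.0758] / (0.1052·√1.0758)
   = [0.068788 + 0.033386] / 0.109114 = 0.936393
d₂ = d₁ − σ√T = 0.936393 − 0.109114 = 0.827278
N(d₁) = 0.825464,  N(d₂) = 0.795960,  e^(−rT) = 0.972940
E₀ = V₀·N(d₁) − D·e^(−rT)·N(d₂)
   = 420.0444·0.825464 − 392.1218·0.972940·0.795960 = 43.064120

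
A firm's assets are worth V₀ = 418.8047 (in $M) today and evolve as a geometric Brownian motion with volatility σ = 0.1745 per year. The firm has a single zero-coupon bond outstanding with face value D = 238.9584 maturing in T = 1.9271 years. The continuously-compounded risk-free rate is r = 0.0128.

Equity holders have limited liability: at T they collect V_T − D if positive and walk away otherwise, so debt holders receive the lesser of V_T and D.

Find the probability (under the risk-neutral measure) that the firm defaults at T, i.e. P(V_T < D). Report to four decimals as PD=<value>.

PD=0.0108

d₁ = [ln(V₀/D) + (r + σ²/2)T] / (σ√T)
   = [ln(418.8047/238.9584) + (0.0128 + 0.5·0.1745²)·1.9271] / (0.1745·√1.9271)
   = [0.561115 + 0.054007] / 0.242241 = 2.539300
d₂ = d₁ − σ√T = 2.539300 − 0.242241 = 2.297059
risk-neutral PD = N(−d₂) = N(-2.297059) = 0.010808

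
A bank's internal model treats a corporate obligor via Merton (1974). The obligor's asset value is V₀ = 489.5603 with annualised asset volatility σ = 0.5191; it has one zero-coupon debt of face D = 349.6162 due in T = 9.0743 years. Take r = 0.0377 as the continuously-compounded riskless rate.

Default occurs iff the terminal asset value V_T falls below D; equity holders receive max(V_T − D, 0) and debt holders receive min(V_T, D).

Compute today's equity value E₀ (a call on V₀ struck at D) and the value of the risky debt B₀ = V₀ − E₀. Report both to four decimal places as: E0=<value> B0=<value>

E0=344.3365 B0=145.2238

d₁ = [ln(V₀/D) + (r + σ²/2)T] / (σ√T)
   = [ln(489.5603/349.6162) + (0.0377 + 0.5·0.5191²)·9.0743] / (0.5191·√9.0743)
   = [0.336672 + 1.564703] / 1.563715 = 1.215935
d₂ = d₁ − σ√T = 1.215935 − 1.563715 = -0.347780
N(d₁) = 0.887995,  N(d₂) = 0.364003,  e^(−rT) = 0.710276
E₀ = V₀·N(d₁) − D·e^(−rT)·N(d₂)
   = 489.5603·0.887995 − 349.6162·0.710276·0.364003 = 344.336518
B₀ = V₀ − E₀ = 489.5603 − 344.336518 = 145.223782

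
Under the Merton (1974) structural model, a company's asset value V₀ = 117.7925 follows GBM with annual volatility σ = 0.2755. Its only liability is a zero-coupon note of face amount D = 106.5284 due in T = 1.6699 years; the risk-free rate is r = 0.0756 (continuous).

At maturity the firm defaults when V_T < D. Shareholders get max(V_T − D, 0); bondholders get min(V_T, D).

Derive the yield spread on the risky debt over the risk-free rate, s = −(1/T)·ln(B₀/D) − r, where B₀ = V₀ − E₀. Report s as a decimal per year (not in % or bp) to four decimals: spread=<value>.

spread=0.0388

d₁ = [ln(V₀/D) + (r + σ²/2)T] / (σ√T)
   = [ln(117.7925/106.5284) + (0.0756 + 0.5·0.2755²)·1.6699] / (0.2755·√1.6699)
   = [0.100513 + 0.189617] / 0.356014 = 0.814941
d₂ = d₁ − σ√T = 0.814941 − 0.356014 = 0.458927
N(d₁) = 0.792447,  N(d₂) = 0.676857,  e^(−rT) = 0.881399
E₀ = V₀·N(d₁) − D·e^(−rT)·N(d₂)
   = 117.7925·0.792447 − 106.5284·0.881399·0.676857 = 29.791474
B₀ = V₀ − E₀ = 117.7925 − 29.791474 = 88.001026
spread = −(1/T)·ln(B₀/D) − r = −(1/1.6699)·ln(88.001026/106.5284) − 0.0756 = 0.03881592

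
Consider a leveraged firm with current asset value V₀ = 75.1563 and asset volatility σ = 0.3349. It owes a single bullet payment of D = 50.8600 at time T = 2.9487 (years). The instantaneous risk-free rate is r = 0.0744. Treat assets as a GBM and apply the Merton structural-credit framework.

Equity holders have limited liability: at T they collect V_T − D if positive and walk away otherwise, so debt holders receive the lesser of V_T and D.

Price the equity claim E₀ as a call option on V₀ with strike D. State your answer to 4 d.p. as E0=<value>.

E0=36.6153

d₁ = [ln(V₀/D) + (r + σ²/2)T] / (σ√T)
   = [ln(75.1563/50.8600) + (0.0744 + 0.5·0.3349²)·2.9487] / (0.3349·√2.9487)
   = [0.390493 + 0.384743] / 0.575083 = 1.348043
d₂ = d₁ − σ√T = 1.348043 − 0.575083 = 0.772960
N(d₁) = 0.911178,  N(d₂) = 0.780227,  e^(−rT) = 0.803014
E₀ = V₀·N(d₁) − D·e^(−rT)·N(d₂)
   = 75.1563·0.911178 − 50.8600·0.803014·0.780227 = 36.615272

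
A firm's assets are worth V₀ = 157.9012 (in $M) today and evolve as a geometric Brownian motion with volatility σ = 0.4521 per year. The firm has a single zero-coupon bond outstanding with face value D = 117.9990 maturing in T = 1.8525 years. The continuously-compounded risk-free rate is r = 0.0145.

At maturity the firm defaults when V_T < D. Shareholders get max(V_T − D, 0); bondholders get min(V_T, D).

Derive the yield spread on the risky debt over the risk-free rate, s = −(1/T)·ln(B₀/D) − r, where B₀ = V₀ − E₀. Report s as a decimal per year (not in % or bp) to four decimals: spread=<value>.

spread=0.0787

d₁ = [ln(V₀/D) + (r + σ²/2)T] / (σ√T)
   = [ln(157.9012/117.9990) + (0.0145 + 0.5·0.4521²)·1.8525] / (0.4521·√1.8525)
   = [0.291293 + 0.216182] / 0.615338 = 0.824709
d₂ = d₁ − σ√T = 0.824709 − 0.615338 = 0.209372
N(d₁) = 0.795232,  N(d₂) = 0.582921,  e^(−rT) = 0.973496
E₀ = V₀·N(d₁) − D·e^(−rT)·N(d₂)
   = 157.9012·0.795232 − 117.9990·0.973496·0.582921 = 58.606988
B₀ = V₀ − E₀ = 157.9012 − 58.606988 = 99.294212
spread = −(1/T)·ln(B₀/D) − r = −(1/1.8525)·ln(99.294212/117.9990) − 0.0145 = 0.07866538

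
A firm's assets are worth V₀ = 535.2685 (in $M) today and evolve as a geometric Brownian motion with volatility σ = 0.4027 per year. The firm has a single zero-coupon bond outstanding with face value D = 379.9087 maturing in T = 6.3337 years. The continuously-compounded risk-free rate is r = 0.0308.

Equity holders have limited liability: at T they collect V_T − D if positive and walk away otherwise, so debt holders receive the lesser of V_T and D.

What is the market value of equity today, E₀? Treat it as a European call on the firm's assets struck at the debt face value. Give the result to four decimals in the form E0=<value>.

d₁ = [ln(V₀/D) + (r + σ²/2)T] / (σ√T)
   = [ln(535.2685/379.9087) + (0.0308 + 0.5·0.4027²)·6.3337] / (0.4027·√6.3337)
   = [0.342838 + 0.708637] / 1.013469 = 1.037501
d₂ = d₁ − σ√T = 1.037501 − 1.013469 = 0.024032
N(d₁) = 0.850249,  N(d₂) = 0.509587,  e^(−rT) = 0.822771
E₀ = V₀·N(d₁) − D·e^(−rT)·N(d₂)
   = 535.2685·0.850249 − 379.9087·0.822771·0.509587 = 295.826013

E0=295.8260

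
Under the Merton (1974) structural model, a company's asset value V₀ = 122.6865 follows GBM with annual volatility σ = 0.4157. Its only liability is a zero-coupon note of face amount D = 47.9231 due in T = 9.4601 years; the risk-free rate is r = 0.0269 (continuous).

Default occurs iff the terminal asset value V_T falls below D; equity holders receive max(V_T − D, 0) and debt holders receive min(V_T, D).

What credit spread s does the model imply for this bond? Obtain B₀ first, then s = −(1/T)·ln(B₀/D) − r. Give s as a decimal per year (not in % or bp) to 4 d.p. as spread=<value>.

spread=0.0227

d₁ = [ln(V₀/D) + (r + σ²/2)T] / (σ√T)
   = [ln(122.6865/47.9231) + (0.0269 + 0.5·0.4157²)·9.4601] / (0.4157·√9.4601)
   = [0.940035 + 1.071860] / 1.278580 = 1.573538
d₂ = d₁ − σ√T = 1.573538 − 1.278580 = 0.294959
N(d₁) = 0.942203,  N(d₂) = 0.615987,  e^(−rT) = 0.775322
E₀ = V₀·N(d₁) − D·e^(−rT)·N(d₂)
   = 122.6865·0.942203 − 47.9231·0.775322·0.615987 = 92.708054
B₀ = V₀ − E₀ = 122.6865 − 92.708054 = 29.978446
spread = −(1/T)·ln(B₀/D) − r = −(1/9.4601)·ln(29.978446/47.9231) − 0.0269 = 0.02268922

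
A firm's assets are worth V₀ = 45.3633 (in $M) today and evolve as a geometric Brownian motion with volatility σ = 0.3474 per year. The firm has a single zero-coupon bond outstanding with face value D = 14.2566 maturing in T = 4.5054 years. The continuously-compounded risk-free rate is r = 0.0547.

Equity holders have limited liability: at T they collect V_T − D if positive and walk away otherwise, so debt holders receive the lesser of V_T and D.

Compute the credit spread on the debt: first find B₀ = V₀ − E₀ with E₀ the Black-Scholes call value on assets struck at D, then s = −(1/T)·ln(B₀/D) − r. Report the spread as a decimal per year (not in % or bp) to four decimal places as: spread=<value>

d₁ = [ln(V₀/D) + (r + σ²/2)T] / (σ√T)
   = [ln(45.3633/14.2566) + (0.0547 + 0.5·0.3474²)·4.5054] / (0.3474·√4.5054)
   = [1.157483 + 0.518316] / 0.737389 = 2.272614
d₂ = d₁ − σ√T = 2.272614 − 0.737389 = 1.535225
N(d₁) = 0.988475,  N(d₂) = 0.937636,  e^(−rT) = 0.781574
E₀ = V₀·N(d₁) − D·e^(−rT)·N(d₂)
   = 45.3633·0.988475 − 14.2566·0.781574·0.937636 = 34.392811
B₀ = V₀ − E₀ = 45.3633 − 34.392811 = 10.970489
spread = −(1/T)·ln(B₀/D) − r = −(1/4.5054)·ln(10.970489/14.2566) − 0.0547 = 0.00345490

spread=0.0035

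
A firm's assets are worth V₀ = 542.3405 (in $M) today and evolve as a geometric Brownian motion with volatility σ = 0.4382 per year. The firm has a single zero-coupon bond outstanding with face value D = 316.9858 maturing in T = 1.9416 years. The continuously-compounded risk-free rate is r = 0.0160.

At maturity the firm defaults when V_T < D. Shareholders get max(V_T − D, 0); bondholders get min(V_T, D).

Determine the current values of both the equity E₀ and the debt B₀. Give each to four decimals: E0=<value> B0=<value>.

E0=258.0472 B0=284.2933

d₁ = [ln(V₀/D) + (r + σ²/2)T] / (σ√T)
   = [ln(542.3405/316.9858) + (0.0160 + 0.5·0.4382²)·1.9416] / (0.4382·√1.9416)
   = [0.537037 + 0.217478] / 0.610594 = 1.235707
d₂ = d₁ − σ√T = 1.235707 − 0.610594 = 0.625114
N(d₁) = 0.891716,  N(d₂) = 0.734052,  e^(−rT) = 0.969412
E₀ = V₀·N(d₁) − D·e^(−rT)·N(d₂)
   = 542.3405·0.891716 − 316.9858·0.969412·0.734052 = 258.047222
B₀ = V₀ − E₀ = 542.3405 − 258.047222 = 284.293278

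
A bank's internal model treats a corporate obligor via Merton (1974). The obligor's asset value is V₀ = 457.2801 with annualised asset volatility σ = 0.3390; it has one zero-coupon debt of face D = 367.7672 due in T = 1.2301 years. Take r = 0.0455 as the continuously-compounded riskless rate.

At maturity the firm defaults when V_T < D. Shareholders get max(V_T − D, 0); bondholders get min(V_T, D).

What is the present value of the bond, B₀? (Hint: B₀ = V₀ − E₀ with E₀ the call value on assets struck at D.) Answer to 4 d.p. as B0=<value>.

B0=327.5387

d₁ = [ln(V₀/D) + (r + σ²/2)T] / (σ√T)
   = [ln(457.2801/367.7672) + (0.0455 + 0.5·0.3390²)·1.2301] / (0.3390·√1.2301)
   = [0.217846 + 0.126652] / 0.375984 = 0.916255
d₂ = d₁ − σ√T = 0.916255 − 0.375984 = 0.540271
N(d₁) = 0.820233,  N(d₂) = 0.705495,  e^(−rT) = 0.945568
E₀ = V₀·N(d₁) − D·e^(−rT)·N(d₂)
   = 457.2801·0.820233 − 367.7672·0.945568·0.705495 = 129.741414
B₀ = V₀ − E₀ = 457.2801 − 129.741414 = 327.538686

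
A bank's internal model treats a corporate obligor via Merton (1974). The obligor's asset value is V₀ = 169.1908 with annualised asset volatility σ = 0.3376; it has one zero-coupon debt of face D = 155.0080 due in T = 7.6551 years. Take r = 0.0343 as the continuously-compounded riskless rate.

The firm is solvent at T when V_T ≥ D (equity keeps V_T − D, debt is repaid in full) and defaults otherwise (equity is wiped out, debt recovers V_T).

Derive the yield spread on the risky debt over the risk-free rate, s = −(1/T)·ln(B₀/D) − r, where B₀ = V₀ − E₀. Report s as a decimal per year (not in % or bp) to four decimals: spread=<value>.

d₁ = [ln(V₀/D) + (r + σ²/2)T] / (σ√T)
   = [ln(169.1908/155.0080) + (0.0343 + 0.5·0.3376²)·7.6551] / (0.3376·√7.6551)
   = [0.087550 + 0.698810] / 0.934067 = 0.841868
d₂ = d₁ − σ√T = 0.841868 − 0.934067 = -0.092199
N(d₁) = 0.800069,  N(d₂) = 0.463270,  e^(−rT) = 0.769073
E₀ = V₀·N(d₁) − D·e^(−rT)·N(d₂)
   = 169.1908·0.800069 − 155.0080·0.769073·0.463270 = 80.136786
B₀ = V₀ − E₀ = 169.1908 − 80.136786 = 89.054014
spread = −(1/T)·ln(B₀/D) − r = −(1/7.6551)·ln(89.054014/155.0080) − 0.0343 = 0.03810057

spread=0.0381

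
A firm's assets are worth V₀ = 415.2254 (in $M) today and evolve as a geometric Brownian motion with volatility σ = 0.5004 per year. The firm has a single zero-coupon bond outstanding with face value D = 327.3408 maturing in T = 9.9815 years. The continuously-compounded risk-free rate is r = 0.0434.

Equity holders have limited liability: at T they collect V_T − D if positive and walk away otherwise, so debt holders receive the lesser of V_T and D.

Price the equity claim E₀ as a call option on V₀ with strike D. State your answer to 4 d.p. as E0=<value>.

E0=292.8243

d₁ = [ln(V₀/D) + (r + σ²/2)T] / (σ√T)
   = [ln(415.2254/327.3408) + (0.0434 + 0.5·0.5004²)·9.9815] / (0.5004·√9.9815)
   = [0.237820 + 1.682882] / 1.580939 = 1.214911
d₂ = d₁ − σ√T = 1.214911 − 1.580939 = -0.366028
N(d₁) = 0.887800,  N(d₂) = 0.357172,  e^(−rT) = 0.648433
E₀ = V₀·N(d₁) − D·e^(−rT)·N(d₂)
   = 415.2254·0.887800 − 327.3408·0.648433·0.357172 = 292.824328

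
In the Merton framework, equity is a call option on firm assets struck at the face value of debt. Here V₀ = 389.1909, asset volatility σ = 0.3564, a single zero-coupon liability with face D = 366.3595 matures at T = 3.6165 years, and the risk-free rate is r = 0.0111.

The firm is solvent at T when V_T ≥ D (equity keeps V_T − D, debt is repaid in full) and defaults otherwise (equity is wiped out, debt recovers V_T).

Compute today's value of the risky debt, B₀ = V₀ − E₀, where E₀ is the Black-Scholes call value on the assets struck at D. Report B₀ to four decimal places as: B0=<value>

B0=271.2155

d₁ = [ln(V₀/D) + (r + σ²/2)T] / (σ√T)
   = [ln(389.1909/366.3595) + (0.0111 + 0.5·0.3564²)·3.6165] / (0.3564·√3.6165)
   = [0.060455 + 0.269829] / 0.677769 = 0.487310
d₂ = d₁ − σ√T = 0.487310 − 0.677769 = -0.190460
N(d₁) = 0.686981,  N(d₂) = 0.424475,  e^(−rT) = 0.960652
E₀ = V₀·N(d₁) − D·e^(−rT)·N(d₂)
   = 389.1909·0.686981 − 366.3595·0.960652·0.424475 = 117.975358
B₀ = V₀ − E₀ = 389.1909 − 117.975358 = 271.215542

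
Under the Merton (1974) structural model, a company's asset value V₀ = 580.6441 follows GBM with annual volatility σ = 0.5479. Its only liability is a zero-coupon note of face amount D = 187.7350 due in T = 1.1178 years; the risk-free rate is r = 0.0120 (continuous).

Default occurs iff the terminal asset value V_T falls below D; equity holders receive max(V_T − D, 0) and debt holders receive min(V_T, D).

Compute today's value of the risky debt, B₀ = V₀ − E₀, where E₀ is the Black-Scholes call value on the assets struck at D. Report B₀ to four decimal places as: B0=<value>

d₁ = [ln(V₀/D) + (r + σ²/2)T] / (σ√T)
   = [ln(580.6441/187.7350) + (0.0120 + 0.5·0.5479²)·1.1178] / (0.5479·√1.1178)
   = [1.129107 + 0.181192] / 0.579273 = 2.261971
d₂ = d₁ − σ√T = 2.261971 − 0.579273 = 1.682698
N(d₁) = 0.988150,  N(d₂) = 0.953783,  e^(−rT) = 0.986676
E₀ = V₀·N(d₁) − D·e^(−rT)·N(d₂)
   = 580.6441·0.988150 − 187.7350·0.986676·0.953783 = 397.090993
B₀ = V₀ − E₀ = 580.6441 − 397.090993 = 183.553107

B0=183.5531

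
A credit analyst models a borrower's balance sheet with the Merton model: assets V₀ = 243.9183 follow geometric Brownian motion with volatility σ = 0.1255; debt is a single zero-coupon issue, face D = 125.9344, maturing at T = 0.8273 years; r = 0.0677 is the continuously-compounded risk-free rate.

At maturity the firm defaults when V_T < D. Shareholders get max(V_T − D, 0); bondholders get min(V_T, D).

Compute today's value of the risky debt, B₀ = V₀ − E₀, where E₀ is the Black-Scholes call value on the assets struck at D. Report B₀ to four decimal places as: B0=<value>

B0=119.0749

d₁ = [ln(V₀/D) + (r + σ²/2)T] / (σ√T)
   = [ln(243.9183/125.9344) + (0.0677 + 0.5·0.1255²)·0.8273] / (0.1255·√0.8273)
   = [0.661072 + 0.062523] / 0.114150 = 6.338998
d₂ = d₁ − σ√T = 6.338998 − 0.114150 = 6.224848
N(d₁) = 1.000000,  N(d₂) = 1.000000,  e^(−rT) = 0.945531
E₀ = V₀·N(d₁) − D·e^(−rT)·N(d₂)
   = 243.9183·1.000000 − 125.9344·0.945531·1.000000 = 124.843374
B₀ = V₀ − E₀ = 243.9183 − 124.843374 = 119.074926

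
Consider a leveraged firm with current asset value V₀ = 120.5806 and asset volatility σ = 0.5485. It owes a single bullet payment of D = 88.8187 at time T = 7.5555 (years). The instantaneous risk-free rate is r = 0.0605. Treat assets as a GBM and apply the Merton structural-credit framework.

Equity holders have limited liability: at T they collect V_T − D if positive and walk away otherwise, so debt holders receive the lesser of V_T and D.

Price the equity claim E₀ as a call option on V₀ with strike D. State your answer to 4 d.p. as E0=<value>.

d₁ = [ln(V₀/D) + (r + σ²/2)T] / (σ√T)
   = [ln(120.5806/88.8187) + (0.0605 + 0.5·0.5485²)·7.5555] / (0.5485·√7.5555)
   = [0.305721 + 1.593652] / 1.507677 = 1.259802
d₂ = d₁ − σ√T = 1.259802 − 1.507677 = -0.247875
N(d₁) = 0.896130,  N(d₂) = 0.402115,  e^(−rT) = 0.633112
E₀ = V₀·N(d₁) − D·e^(−rT)·N(d₂)
   = 120.5806·0.896130 − 88.8187·0.633112·0.402115 = 85.443999

E0=85.4440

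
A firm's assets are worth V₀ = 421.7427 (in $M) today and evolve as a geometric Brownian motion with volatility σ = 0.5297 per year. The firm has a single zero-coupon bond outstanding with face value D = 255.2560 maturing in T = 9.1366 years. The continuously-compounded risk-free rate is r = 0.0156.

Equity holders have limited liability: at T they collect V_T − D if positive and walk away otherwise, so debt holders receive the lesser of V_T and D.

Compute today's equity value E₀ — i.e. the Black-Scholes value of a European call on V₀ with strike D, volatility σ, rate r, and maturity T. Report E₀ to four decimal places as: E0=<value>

d₁ = [ln(V₀/D) + (r + σ²/2)T] / (σ√T)
   = [ln(421.7427/255.2560) + (0.0156 + 0.5·0.5297²)·9.1366] / (0.5297·√9.1366)
   = [0.502128 + 1.424314] / 1.601114 = 1.203189
d₂ = d₁ − σ√T = 1.203189 − 1.601114 = -0.397925
N(d₁) = 0.885548,  N(d₂) = 0.345343,  e^(−rT) = 0.867161
E₀ = V₀·N(d₁) − D·e^(−rT)·N(d₂)
   = 421.7427·0.885548 − 255.2560·0.867161·0.345343 = 297.032668

E0=297.0327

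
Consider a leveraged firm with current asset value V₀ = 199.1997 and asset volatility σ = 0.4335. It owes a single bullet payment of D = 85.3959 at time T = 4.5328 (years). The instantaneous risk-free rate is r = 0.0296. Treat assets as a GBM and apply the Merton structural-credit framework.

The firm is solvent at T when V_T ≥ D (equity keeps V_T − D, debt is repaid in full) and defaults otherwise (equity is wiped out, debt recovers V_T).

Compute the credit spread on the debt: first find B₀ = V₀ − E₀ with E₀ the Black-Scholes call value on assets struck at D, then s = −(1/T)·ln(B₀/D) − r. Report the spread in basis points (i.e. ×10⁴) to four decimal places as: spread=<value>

spread=241.8435

d₁ = [ln(V₀/D) + (r + σ²/2)T] / (σ√T)
   = [ln(199.1997/85.3959) + (0.0296 + 0.5·0.4335²)·4.5328] / (0.4335·√4.5328)
   = [0.847010 + 0.560078] / 0.922938 = 1.524575
d₂ = d₁ − σ√T = 1.524575 − 0.922938 = 0.601637
N(d₁) = 0.936317,  N(d₂) = 0.726292,  e^(−rT) = 0.874441
E₀ = V₀·N(d₁) − D·e^(−rT)·N(d₂)
   = 199.1997·0.936317 − 85.3959·0.874441·0.726292 = 132.279265
B₀ = V₀ − E₀ = 199.1997 − 132.279265 = 66.920435
spread = −(1/T)·ln(B₀/D) − r = −(1/4.5328)·ln(66.920435/85.3959) − 0.0296 = 0.02418435
in basis points: 0.02418435 × 10⁴ = 241.8435 bp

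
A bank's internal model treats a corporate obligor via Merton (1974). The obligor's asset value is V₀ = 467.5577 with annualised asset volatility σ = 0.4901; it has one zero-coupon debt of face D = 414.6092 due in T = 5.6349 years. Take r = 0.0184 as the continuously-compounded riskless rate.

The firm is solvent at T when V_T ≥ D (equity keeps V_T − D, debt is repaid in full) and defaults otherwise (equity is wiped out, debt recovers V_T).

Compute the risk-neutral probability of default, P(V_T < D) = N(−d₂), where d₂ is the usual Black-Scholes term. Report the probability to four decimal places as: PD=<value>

PD=0.6515

d₁ = [ln(V₀/D) + (r + σ²/2)T] / (σ√T)
   = [ln(467.5577/414.6092) + (0.0184 + 0.5·0.4901²)·5.6349] / (0.4901·√5.6349)
   = [0.120186 + 0.780428] / 1.163397 = 0.774125
d₂ = d₁ − σ√T = 0.774125 − 1.163397 = -0.389272
risk-neutral PD = N(−d₂) = N(0.389272) = 0.651462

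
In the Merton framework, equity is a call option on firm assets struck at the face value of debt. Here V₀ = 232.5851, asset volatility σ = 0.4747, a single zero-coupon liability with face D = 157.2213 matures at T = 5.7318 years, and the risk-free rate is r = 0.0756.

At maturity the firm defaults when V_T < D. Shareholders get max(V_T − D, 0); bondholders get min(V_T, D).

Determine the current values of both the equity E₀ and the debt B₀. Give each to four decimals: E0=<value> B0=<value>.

E0=152.4844 B0=80.1007

d₁ = [ln(V₀/D) + (r + σ²/2)T] / (σ√T)
   = [ln(232.5851/157.2213) + (0.0756 + 0.5·0.4747²)·5.7318] / (0.4747·√5.7318)
   = [0.391602 + 1.079126] / 1.136488 = 1.294099
d₂ = d₁ − σ√T = 1.294099 − 1.136488 = 0.157612
N(d₁) = 0.902184,  N(d₂) = 0.562619,  e^(−rT) = 0.648350
E₀ = V₀·N(d₁) − D·e^(−rT)·N(d₂)
   = 232.5851·0.902184 − 157.2213·0.648350·0.562619 = 152.484425
B₀ = V₀ − E₀ = 232.5851 − 152.484425 = 80.100675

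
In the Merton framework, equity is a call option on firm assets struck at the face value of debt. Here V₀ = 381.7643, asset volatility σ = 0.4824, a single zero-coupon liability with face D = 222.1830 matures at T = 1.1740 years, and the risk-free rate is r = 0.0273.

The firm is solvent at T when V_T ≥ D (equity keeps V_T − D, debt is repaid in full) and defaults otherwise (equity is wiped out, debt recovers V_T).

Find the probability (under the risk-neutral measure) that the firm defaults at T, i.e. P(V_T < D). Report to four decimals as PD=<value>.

d₁ = [ln(V₀/D) + (r + σ²/2)T] / (σ√T)
   = [ln(381.7643/222.1830) + (0.0273 + 0.5·0.4824²)·1.1740] / (0.4824·√1.1740)
   = [0.541302 + 0.168651] / 0.522687 = 1.358276
d₂ = d₁ − σ√T = 1.358276 − 0.522687 = 0.835590
risk-neutral PD = N(−d₂) = N(-0.835590) = 0.201693

PD=0.2017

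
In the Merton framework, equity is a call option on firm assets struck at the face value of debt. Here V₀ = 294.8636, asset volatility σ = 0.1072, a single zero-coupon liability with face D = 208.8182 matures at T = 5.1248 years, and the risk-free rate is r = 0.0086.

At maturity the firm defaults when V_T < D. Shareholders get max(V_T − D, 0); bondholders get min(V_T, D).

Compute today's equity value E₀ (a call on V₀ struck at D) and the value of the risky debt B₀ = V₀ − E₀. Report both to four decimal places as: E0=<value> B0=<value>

d₁ = [ln(V₀/D) + (r + σ²/2)T] / (σ√T)
   = [ln(294.8636/208.8182) + (0.0086 + 0.5·0.1072²)·5.1248] / (0.1072·√5.1248)
   = [0.345049 + 0.073520] / 0.242680 = 1.724780
d₂ = d₁ − σ√T = 1.724780 − 0.242680 = 1.482100
N(d₁) = 0.957716,  N(d₂) = 0.930843,  e^(−rT) = 0.956884
E₀ = V₀·N(d₁) − D·e^(−rT)·N(d₂)
   = 294.8636·0.957716 − 208.8182·0.956884·0.930843 = 96.399504
B₀ = V₀ − E₀ = 294.8636 − 96.399504 = 198.464096

E0=96.3995 B0=198.4641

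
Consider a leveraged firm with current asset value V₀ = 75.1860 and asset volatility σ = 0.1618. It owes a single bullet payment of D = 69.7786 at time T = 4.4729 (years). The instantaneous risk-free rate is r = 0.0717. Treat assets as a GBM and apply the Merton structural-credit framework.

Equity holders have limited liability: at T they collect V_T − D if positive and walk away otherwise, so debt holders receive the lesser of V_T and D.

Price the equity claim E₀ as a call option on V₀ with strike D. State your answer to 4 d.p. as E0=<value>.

E0=25.8368

d₁ = [ln(V₀/D) + (r + σ²/2)T] / (σ√T)
   = [ln(75.1860/69.7786) + (0.0717 + 0.5·0.1618²)·4.4729] / (0.1618·√4.4729)
   = [0.074638 + 0.379255] / 0.342195 = 1.326418
d₂ = d₁ − σ√T = 1.326418 − 0.342195 = 0.984224
N(d₁) = 0.907649,  N(d₂) = 0.837497,  e^(−rT) = 0.725636
E₀ = V₀·N(d₁) − D·e^(−rT)·N(d₂)
   = 75.1860·0.907649 − 69.7786·0.725636·0.837497 = 25.836814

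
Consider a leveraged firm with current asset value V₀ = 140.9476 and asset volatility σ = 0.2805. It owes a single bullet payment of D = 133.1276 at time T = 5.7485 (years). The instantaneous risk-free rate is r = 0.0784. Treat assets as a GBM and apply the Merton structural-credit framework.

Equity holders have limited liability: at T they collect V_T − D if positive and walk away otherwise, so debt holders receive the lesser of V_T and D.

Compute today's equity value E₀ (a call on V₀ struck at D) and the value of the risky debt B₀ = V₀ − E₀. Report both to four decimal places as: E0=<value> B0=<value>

E0=65.3750 B0=75.5726

d₁ = [ln(V₀/D) + (r + σ²/2)T] / (σ√T)
   = [ln(140.9476/133.1276) + (0.0784 + 0.5·0.2805²)·5.7485] / (0.2805·√5.7485)
   = [0.057080 + 0.676829] / 0.672528 = 1.091270
d₂ = d₁ − σ√T = 1.091270 − 0.672528 = 0.418742
N(d₁) = 0.862423,  N(d₂) = 0.662298,  e^(−rT) = 0.637193
E₀ = V₀·N(d₁) − D·e^(−rT)·N(d₂)
   = 140.9476·0.862423 − 133.1276·0.637193·0.662298 = 65.375049
B₀ = V₀ − E₀ = 140.9476 − 65.375049 = 75.572551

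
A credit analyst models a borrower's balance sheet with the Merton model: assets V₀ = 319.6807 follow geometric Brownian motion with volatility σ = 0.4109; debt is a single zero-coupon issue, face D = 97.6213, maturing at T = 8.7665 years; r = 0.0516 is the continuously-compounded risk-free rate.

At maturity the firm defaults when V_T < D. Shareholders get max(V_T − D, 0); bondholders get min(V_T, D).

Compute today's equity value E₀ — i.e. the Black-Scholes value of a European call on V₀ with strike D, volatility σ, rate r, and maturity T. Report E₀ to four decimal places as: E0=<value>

E0=263.7871

d₁ = [ln(V₀/D) + (r + σ²/2)T] / (σ√T)
   = [ln(319.6807/97.6213) + (0.0516 + 0.5·0.4109²)·8.7665] / (0.4109·√8.7665)
   = [1.186227 + 1.192414] / 1.216604 = 1.955148
d₂ = d₁ − σ√T = 1.955148 − 1.216604 = 0.738544
N(d₁) = 0.974717,  N(d₂) = 0.769908,  e^(−rT) = 0.636131
E₀ = V₀·N(d₁) − D·e^(−rT)·N(d₂)
   = 319.6807·0.974717 − 97.6213·0.636131·0.769908 = 263.787069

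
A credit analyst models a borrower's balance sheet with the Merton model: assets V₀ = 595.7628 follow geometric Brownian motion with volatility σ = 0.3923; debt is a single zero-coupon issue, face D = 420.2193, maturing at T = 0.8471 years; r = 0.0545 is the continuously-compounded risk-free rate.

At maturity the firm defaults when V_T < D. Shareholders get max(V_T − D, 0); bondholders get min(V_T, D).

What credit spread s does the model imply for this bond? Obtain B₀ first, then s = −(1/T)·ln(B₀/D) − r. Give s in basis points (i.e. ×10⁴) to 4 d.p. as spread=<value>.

d₁ = [ln(V₀/D) + (r + σ²/2)T] / (σ√T)
   = [ln(595.7628/420.2193) + (0.0545 + 0.5·0.3923²)·0.8471] / (0.3923·√0.8471)
   = [0.349066 + 0.111351] / 0.361065 = 1.275163
d₂ = d₁ − σ√T = 1.275163 − 0.361065 = 0.914097
N(d₁) = 0.898874,  N(d₂) = 0.819667,  e^(−rT) = 0.954883
E₀ = V₀·N(d₁) − D·e^(−rT)·N(d₂)
   = 595.7628·0.898874 − 420.2193·0.954883·0.819667 = 206.616080
B₀ = V₀ − E₀ = 595.7628 − 206.616080 = 389.146720
spread = −(1/T)·ln(B₀/D) − r = −(1/0.8471)·ln(389.146720/420.2193) − 0.0545 = 0.03618619
in basis points: 0.03618619 × 10⁴ = 361.8619 bp

spread=361.8619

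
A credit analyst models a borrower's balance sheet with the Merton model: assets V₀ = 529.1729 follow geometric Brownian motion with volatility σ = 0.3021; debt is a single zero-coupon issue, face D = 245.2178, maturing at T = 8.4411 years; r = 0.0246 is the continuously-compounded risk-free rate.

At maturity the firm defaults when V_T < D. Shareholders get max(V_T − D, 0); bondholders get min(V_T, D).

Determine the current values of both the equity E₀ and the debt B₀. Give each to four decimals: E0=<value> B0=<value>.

d₁ = [ln(V₀/D) + (r + σ²/2)T] / (σ√T)
   = [ln(529.1729/245.2178) + (0.0246 + 0.5·0.3021²)·8.4411] / (0.3021·√8.4411)
   = [0.769168 + 0.592837] / 0.877708 = 1.551774
d₂ = d₁ − σ√T = 1.551774 − 0.877708 = 0.674066
N(d₁) = 0.939642,  N(d₂) = 0.749865,  e^(−rT) = 0.812490
E₀ = V₀·N(d₁) − D·e^(−rT)·N(d₂)
   = 529.1729·0.939642 − 245.2178·0.812490·0.749865 = 347.832008
B₀ = V₀ − E₀ = 529.1729 − 347.832008 = 181.340892

E0=347.8320 B0=181.3409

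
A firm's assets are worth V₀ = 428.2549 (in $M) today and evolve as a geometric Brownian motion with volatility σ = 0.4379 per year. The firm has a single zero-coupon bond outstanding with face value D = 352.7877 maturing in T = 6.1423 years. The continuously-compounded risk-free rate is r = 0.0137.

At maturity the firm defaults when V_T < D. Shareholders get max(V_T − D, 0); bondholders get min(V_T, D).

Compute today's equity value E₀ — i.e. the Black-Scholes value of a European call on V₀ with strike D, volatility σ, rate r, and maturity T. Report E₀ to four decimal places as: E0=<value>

d₁ = [ln(V₀/D) + (r + σ²/2)T] / (σ√T)
   = [ln(428.2549/352.7877) + (0.0137 + 0.5·0.4379²)·6.1423] / (0.4379·√6.1423)
   = [0.193852 + 0.673062] / 1.085277 = 0.798796
d₂ = d₁ − σ√T = 0.798796 − 1.085277 = -0.286481
N(d₁) = 0.787796,  N(d₂) = 0.387255,  e^(−rT) = 0.919294
E₀ = V₀·N(d₁) − D·e^(−rT)·N(d₂)
   = 428.2549·0.787796 − 352.7877·0.919294·0.387255 = 211.784526

E0=211.7845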